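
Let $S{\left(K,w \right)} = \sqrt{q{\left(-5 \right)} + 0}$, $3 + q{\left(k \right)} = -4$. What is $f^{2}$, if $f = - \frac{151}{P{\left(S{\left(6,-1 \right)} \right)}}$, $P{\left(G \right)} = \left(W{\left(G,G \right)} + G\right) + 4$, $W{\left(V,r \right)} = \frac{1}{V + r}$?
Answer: $\frac{4468996}{\left(56 + 13 i \sqrt{7}\right)^{2}} \approx 467.89 - 922.9 i$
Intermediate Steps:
$q{\left(k \right)} = -7$ ($q{\left(k \right)} = -3 - 4 = -7$)
$S{\left(K,w \right)} = i \sqrt{7}$ ($S{\left(K,w \right)} = \sqrt{-7 + 0} = \sqrt{-7} = i \sqrt{7}$)
$P{\left(G \right)} = 4 + G + \frac{1}{2 G}$ ($P{\left(G \right)} = \left(\frac{1}{G + G} + G\right) + 4 = \left(\frac{1}{2 G} + G\right) + 4 = \left(G + \frac{1}{2 G}\right) + 4 = 4 + G + \frac{1}{2 G}$)
$f = - \frac{151}{4 + \frac{13 i \sqrt{7}}{14}}$ ($f = - \frac{151}{4 + i \sqrt{7} + \frac{1}{2 i \sqrt{7}}} = - \frac{151}{4 + i \sqrt{7} + \frac{\left(- \frac{1}{7}\right) i \sqrt{7}}{2}} = - \frac{151}{4 + i \sqrt{7} - \frac{i \sqrt{7}}{14}} = - \frac{151}{4 + \frac{13 i \sqrt{7}}{14}} \approx -27.41 + 16.835 i$)
$f^{2} = \left(- \frac{16912}{617} + \frac{3926 i \sqrt{7}}{617}\right)^{2}$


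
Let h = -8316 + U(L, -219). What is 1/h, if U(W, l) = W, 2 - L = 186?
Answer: -1/8500 ≈ -0.00011765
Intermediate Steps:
L = -184 (L = 2 - 1*186 = 2 - 186 = -184)
h = -8500 (h = -8316 - 184 = -8500)
1/h = 1/(-8500) = -1/8500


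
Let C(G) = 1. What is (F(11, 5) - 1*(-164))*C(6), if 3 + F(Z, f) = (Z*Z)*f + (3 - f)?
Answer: 764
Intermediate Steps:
F(Z, f) = -f + f*Z² (F(Z, f) = -3 + ((Z*Z)*f + (3 - f)) = -3 + (Z²*f + (3 - f)) = -3 + (f*Z² + (3 - f)) = -3 + (3 - f + f*Z²) = -f + f*Z²)
(F(11, 5) - 1*(-164))*C(6) = (5*(-1 + 11²) - 1*(-164))*1 = (5*(-1 + 121) + 164)*1 = (5*120 + 164)*1 = (600 + 164)*1 = 764*1 = 764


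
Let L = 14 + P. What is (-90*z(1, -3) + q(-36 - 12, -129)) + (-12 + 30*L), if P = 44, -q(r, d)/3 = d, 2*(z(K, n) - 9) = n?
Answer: 1440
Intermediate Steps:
z(K, n) = 9 + n/2
q(r, d) = -3*d
L = 58 (L = 14 + 44 = 58)
(-90*z(1, -3) + q(-36 - 12, -129)) + (-12 + 30*L) = (-90*(9 + (1/2)*(-3)) - 3*(-129)) + (-12 + 30*58) = (-90*(9 - 3/2) + 387) + (-12 + 1740) = (-90*15/2 + 387) + 1728 = (-675 + 387) + 1728 = -288 + 1728 = 1440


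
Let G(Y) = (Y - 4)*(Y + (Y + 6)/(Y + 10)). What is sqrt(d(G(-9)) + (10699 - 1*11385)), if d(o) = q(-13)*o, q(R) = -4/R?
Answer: I*sqrt(638) ≈ 25.259*I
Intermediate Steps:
G(Y) = (-4 + Y)*(Y + (6 + Y)/(10 + Y))
d(o) = 4*o/13 (d(o) = (-4/(-13))*o = (-4*(-1/13))*o = 4*o/13)
sqrt(d(G(-9)) + (10699 - 1*11385)) = sqrt(4*((-24 + (-9)**3 - 38*(-9) + 7*(-9)**2)/(10 - 9))/13 + (10699 - 1*11385)) = sqrt(4*((-24 - 729 + 342 + 7*81)/1)/13 + (10699 - 11385)) = sqrt(4*(1*(-24 - 729 + 342 + 567))/13 - 686) = sqrt(4*(1*156)/13 - 686) = sqrt((4/13)*156 - 686) = sqrt(48 - 686) = sqrt(-638) = I*sqrt(638)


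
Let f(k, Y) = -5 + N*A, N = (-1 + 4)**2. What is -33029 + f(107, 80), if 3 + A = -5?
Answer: -33106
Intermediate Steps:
A = -8 (A = -3 - 5 = -8)
N = 9 (N = 3**2 = 9)
f(k, Y) = -77 (f(k, Y) = -5 + 9*(-8) = -5 - 72 = -77)
-33029 + f(107, 80) = -33029 - 77 = -33106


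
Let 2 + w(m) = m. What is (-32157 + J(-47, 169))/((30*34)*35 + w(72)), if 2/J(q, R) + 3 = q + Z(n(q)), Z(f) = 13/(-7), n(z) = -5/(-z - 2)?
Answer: -2334601/2596902 ≈ -0.89899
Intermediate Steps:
w(m) = -2 + m
n(z) = -5/(-2 - z)
Z(f) = -13/7 (Z(f) = 13*(-⅐) = -13/7)
J(q, R) = 2/(-34/7 + q) (J(q, R) = 2/(-3 + (q - 13/7)) = 2/(-3 + (-13/7 + q)) = 2/(-34/7 + q))
(-32157 + J(-47, 169))/((30*34)*35 + w(72)) = (-32157 + 14/(-34 + 7*(-47)))/((30*34)*35 + (-2 + 72)) = (-32157 + 14/(-34 - 329))/(1020*35 + 70) = (-32157 + 14/(-363))/(35700 + 70) = (-32157 + 14*(-1/363))/35770 = (-32157 - 14/363)*(1/35770) = -11673005/363*1/35770 = -2334601/2596902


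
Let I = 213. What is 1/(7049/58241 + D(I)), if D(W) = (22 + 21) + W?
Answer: 58241/14916745 ≈ 0.0039044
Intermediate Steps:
D(W) = 43 + W
1/(7049/58241 + D(I)) = 1/(7049/58241 + (43 + 213)) = 1/(7049*(1/58241) + 256) = 1/(7049/58241 + 256) = 1/(14916745/58241) = 58241/14916745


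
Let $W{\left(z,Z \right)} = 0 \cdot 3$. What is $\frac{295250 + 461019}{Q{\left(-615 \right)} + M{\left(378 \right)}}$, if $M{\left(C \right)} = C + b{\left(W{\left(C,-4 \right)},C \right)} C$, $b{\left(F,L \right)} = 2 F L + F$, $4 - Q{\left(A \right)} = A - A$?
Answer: $\frac{756269}{382} \approx 1979.8$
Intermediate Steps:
$W{\left(z,Z \right)} = 0$
$Q{\left(A \right)} = 4$ ($Q{\left(A \right)} = 4 - \left(A - A\right) = 4 - 0 = 4 + 0 = 4$)
$b{\left(F,L \right)} = F + 2 F L$ ($b{\left(F,L \right)} = 2 F L + F = F + 2 F L$)
$M{\left(C \right)} = C$ ($M{\left(C \right)} = C + 0 \left(1 + 2 C\right) C = C + 0 C = C + 0 = C$)
$\frac{295250 + 461019}{Q{\left(-615 \right)} + M{\left(378 \right)}} = \frac{295250 + 461019}{4 + 378} = \frac{756269}{382}$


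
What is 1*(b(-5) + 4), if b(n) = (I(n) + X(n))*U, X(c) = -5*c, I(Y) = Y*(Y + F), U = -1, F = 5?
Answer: -21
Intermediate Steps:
I(Y) = Y*(5 + Y) (I(Y) = Y*(Y + 5) = Y*(5 + Y))
b(n) = 5*n - n*(5 + n) (b(n) = (n*(5 + n) - 5*n)*(-1) = (-5*n + n*(5 + n))*(-1) = 5*n - n*(5 + n))
1*(b(-5) + 4) = 1*(-1*(-5)² + 4) = 1*(-1*25 + 4) = 1*(-25 + 4) = 1*(-21) = -21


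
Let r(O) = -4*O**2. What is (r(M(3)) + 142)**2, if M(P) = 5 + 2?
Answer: 2916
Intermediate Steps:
M(P) = 7
(r(M(3)) + 142)**2 = (-4*7**2 + 142)**2 = (-4*49 + 142)**2 = (-196 + 142)**2 = (-54)**2 = 2916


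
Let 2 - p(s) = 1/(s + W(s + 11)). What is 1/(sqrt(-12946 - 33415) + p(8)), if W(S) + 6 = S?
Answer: 861/20446882 - 441*I*sqrt(46361)/20446882 ≈ 4.2109e-5 - 0.004644*I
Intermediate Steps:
W(S) = -6 + S
p(s) = 2 - 1/(5 + 2*s) (p(s) = 2 - 1/(s + (-6 + (s + 11))) = 2 - 1/(s + (-6 + (11 + s))) = 2 - 1/(s + (5 + s)) = 2 - 1/(5 + 2*s))
1/(sqrt(-12946 - 33415) + p(8)) = 1/(sqrt(-12946 - 33415) + (9 + 4*8)/(5 + 2*8)) = 1/(sqrt(-46361) + (9 + 32)/(5 + 16)) = 1/(I*sqrt(46361) + 41/21) = 1/(41/21 + I*sqrt(46361))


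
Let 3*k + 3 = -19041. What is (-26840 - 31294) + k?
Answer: -64482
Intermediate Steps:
k = -6348 (k = -1 + (1/3)*(-19041) = -1 - 6347 = -6348)
(-26840 - 31294) + k = (-26840 - 31294) - 6348 = -58134 - 6348 = -64482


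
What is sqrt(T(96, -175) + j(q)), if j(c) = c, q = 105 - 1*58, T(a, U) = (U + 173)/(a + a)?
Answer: sqrt(27066)/24 ≈ 6.8549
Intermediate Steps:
T(a, U) = (173 + U)/(2*a) (T(a, U) = (173 + U)/((2*a)) = (173 + U)*(1/(2*a)) = (173 + U)/(2*a))
q = 47 (q = 105 - 58 = 47)
sqrt(T(96, -175) + j(q)) = sqrt((1/2)*(173 - 175)/96 + 47) = sqrt((1/2)*(1/96)*(-2) + 47) = sqrt(-1/96 + 47) = sqrt(4511/96) = sqrt(27066)/24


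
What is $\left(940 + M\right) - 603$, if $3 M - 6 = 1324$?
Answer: $\frac{2341}{3} \approx 780.33$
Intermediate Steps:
$M = \frac{1330}{3}$ ($M = 2 + \frac{1}{3} \cdot 1324 = 2 + \frac{1324}{3} = \frac{1330}{3} \approx 443.33$)
$\left(940 + M\right) - 603 = \left(940 + \frac{1330}{3}\right) - 603 = \frac{4150}{3} - 603 = \frac{2341}{3}$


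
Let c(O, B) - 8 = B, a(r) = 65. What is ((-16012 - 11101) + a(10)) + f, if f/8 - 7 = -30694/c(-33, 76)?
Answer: -628220/21 ≈ -29915.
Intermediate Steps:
c(O, B) = 8 + B
f = -60212/21 (f = 56 + 8*(-30694/(8 + 76)) = 56 + 8*(-30694/84) = 56 + 8*(-30694*1/84) = 56 + 8*(-15347/42) = 56 - 61388/21 = -60212/21 ≈ -2867.2)
((-16012 - 11101) + a(10)) + f = ((-16012 - 11101) + 65) - 60212/21 = (-27113 + 65) - 60212/21 = -27048 - 60212/21 = -628220/21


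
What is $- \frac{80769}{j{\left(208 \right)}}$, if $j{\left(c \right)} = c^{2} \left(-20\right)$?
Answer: $\frac{6213}{66560} \approx 0.093344$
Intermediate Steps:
$j{\left(c \right)} = - 20 c^{2}$
$- \frac{80769}{j{\left(208 \right)}} = - \frac{80769}{\left(-20\right) 208^{2}} = - \frac{80769}{\left(-20\right) 43264} = - \frac{80769}{-865280} = \left(-80769\right) \left(- \frac{1}{865280}\right) = \frac{6213}{66560}$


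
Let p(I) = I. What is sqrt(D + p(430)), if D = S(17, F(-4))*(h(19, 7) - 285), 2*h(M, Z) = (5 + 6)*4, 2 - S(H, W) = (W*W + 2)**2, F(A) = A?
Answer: 2*sqrt(21279) ≈ 291.75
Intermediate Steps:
S(H, W) = 2 - (2 + W**2)**2 (S(H, W) = 2 - (W*W + 2)**2 = 2 - (W**2 + 2)**2 = 2 - (2 + W**2)**2)
h(M, Z) = 22 (h(M, Z) = ((5 + 6)*4)/2 = (11*4)/2 = (1/2)*44 = 22)
D = 84686 (D = (2 - (2 + (-4)**2)**2)*(22 - 285) = (2 - (2 + 16)**2)*(-263) = (2 - 1*18**2)*(-263) = (2 - 1*324)*(-263) = (2 - 324)*(-263) = -322*(-263) = 84686)
sqrt(D + p(430)) = sqrt(84686 + 430) = sqrt(85116) = 2*sqrt(21279)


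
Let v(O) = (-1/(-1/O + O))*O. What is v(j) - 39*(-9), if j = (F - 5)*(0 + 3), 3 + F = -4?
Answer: 453249/1295 ≈ 350.00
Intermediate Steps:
F = -7 (F = -3 - 4 = -7)
j = -36 (j = (-7 - 5)*(0 + 3) = -12*3 = -36)
v(O) = -O/(O - 1/O) (v(O) = (-1/(O - 1/O))*O = -O/(O - 1/O))
v(j) - 39*(-9) = -1*(-36)²/(-1 + (-36)²) - 39*(-9) = -1*1296/(-1 + 1296) + 351 = -1*1296/1295 + 351 = -1*1296*1/1295 + 351 = -1296/1295 + 351 = 453249/1295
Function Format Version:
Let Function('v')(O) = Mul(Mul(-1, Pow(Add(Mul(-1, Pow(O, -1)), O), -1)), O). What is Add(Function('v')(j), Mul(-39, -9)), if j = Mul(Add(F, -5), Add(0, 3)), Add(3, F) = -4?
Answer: Rational(453249, 1295) ≈ 350.00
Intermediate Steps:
F = -7 (F = Add(-3, -4) = -7)
j = -36 (j = Mul(Add(-7, -5), Add(0, 3)) = Mul(-12, 3) = -36)
Function('v')(O) = Mul(-1, O, Pow(Add(O, Mul(-1, Pow(O, -1))), -1)) (Function('v')(O) = Mul(Mul(-1, Pow(Add(O, Mul(-1, Pow(O, -1))), -1)), O) = Mul(-1, O, Pow(Add(O, Mul(-1, Pow(O, -1))), -1)))
Add(Function('v')(j), Mul(-39, -9)) = Add(Mul(-1, Pow(-36, 2), Pow(Add(-1, Pow(-36, 2)), -1)), Mul(-39, -9)) = Add(Mul(-1, 1296, Pow(Add(-1, 1296), -1)), 351) = Add(Mul(-1, 1296, Pow(1295, -1)), 351) = Add(Mul(-1, 1296, Rational(1, 1295)), 351) = Add(Rational(-1296, 1295), 351) = Rational(453249, 1295)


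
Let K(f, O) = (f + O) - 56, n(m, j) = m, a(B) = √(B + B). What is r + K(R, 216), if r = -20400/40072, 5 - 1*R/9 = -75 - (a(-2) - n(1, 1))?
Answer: 4360289/5009 + 18*I ≈ 870.49 + 18.0*I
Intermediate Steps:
a(B) = √2*√B (a(B) = √(2*B) = √2*√B)
R = 711 + 18*I (R = 45 - 9*(-75 - (√2*√(-2) - 1*1)) = 45 - 9*(-75 - (√2*(I*√2) - 1)) = 45 - 9*(-75 - (2*I - 1)) = 45 - 9*(-75 - (-1 + 2*I)) = 45 - 9*(-75 + (1 - 2*I)) = 45 - 9*(-74 - 2*I) = 45 + (666 + 18*I) = 711 + 18*I ≈ 711.0 + 18.0*I)
r = -2550/5009 (r = -20400*1/40072 = -2550/5009 ≈ -0.50908)
K(f, O) = -56 + O + f (K(f, O) = (O + f) - 56 = -56 + O + f)
r + K(R, 216) = -2550/5009 + (-56 + 216 + (711 + 18*I)) = -2550/5009 + (871 + 18*I) = 4360289/5009 + 18*I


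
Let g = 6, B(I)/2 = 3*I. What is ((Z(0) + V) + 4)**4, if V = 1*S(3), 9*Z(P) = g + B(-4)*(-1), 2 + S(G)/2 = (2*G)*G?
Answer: 193877776/81 ≈ 2.3936e+6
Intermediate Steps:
B(I) = 6*I (B(I) = 2*(3*I) = 6*I)
S(G) = -4 + 4*G**2 (S(G) = -4 + 2*((2*G)*G) = -4 + 2*(2*G**2) = -4 + 4*G**2)
Z(P) = 10/3 (Z(P) = (6 + (6*(-4))*(-1))/9 = (6 - 24*(-1))/9 = (6 + 24)/9 = (1/9)*30 = 10/3)
V = 32 (V = 1*(-4 + 4*3**2) = 1*(-4 + 4*9) = 1*(-4 + 36) = 1*32 = 32)
((Z(0) + V) + 4)**4 = ((10/3 + 32) + 4)**4 = (106/3 + 4)**4 = (118/3)**4 = 193877776/81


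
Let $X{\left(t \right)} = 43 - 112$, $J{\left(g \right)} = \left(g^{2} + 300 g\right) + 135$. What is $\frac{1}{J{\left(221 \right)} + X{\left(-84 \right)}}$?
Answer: $\frac{1}{115207} \approx 8.68 \cdot 10^{-6}$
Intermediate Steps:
$J{\left(g \right)} = 135 + g^{2} + 300 g$
$X{\left(t \right)} = -69$
$\frac{1}{J{\left(221 \right)} + X{\left(-84 \right)}} = \frac{1}{\left(135 + 221^{2} + 300 \cdot 221\right) - 69} = \frac{1}{\left(135 + 48841 + 66300\right) - 69} = \frac{1}{115276 - 69} = \frac{1}{115207}$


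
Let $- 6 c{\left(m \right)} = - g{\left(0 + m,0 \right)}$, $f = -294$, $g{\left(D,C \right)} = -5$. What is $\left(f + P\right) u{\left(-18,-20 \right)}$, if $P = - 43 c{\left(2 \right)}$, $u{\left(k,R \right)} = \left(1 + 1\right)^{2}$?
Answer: $- \frac{3098}{3} \approx -1032.7$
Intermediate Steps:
$u{\left(k,R \right)} = 4$ ($u{\left(k,R \right)} = 2^{2} = 4$)
$c{\left(m \right)} = - \frac{5}{6}$ ($c{\left(m \right)} = - \frac{\left(-1\right) \left(-5\right)}{6} = \left(- \frac{1}{6}\right) 5 = - \frac{5}{6}$)
$P = \frac{215}{6}$ ($P = \left(-43\right) \left(- \frac{5}{6}\right) = \frac{215}{6} \approx 35.833$)
$\left(f + P\right) u{\left(-18,-20 \right)} = \left(-294 + \frac{215}{6}\right) 4 = \left(- \frac{1549}{6}\right) 4 = - \frac{3098}{3}$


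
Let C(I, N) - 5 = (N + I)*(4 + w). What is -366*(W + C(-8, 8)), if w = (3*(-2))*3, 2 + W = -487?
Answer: 177144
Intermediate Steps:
W = -489 (W = -2 - 487 = -489)
w = -18 (w = -6*3 = -18)
C(I, N) = 5 - 14*I - 14*N (C(I, N) = 5 + (N + I)*(4 - 18) = 5 + (I + N)*(-14) = 5 + (-14*I - 14*N) = 5 - 14*I - 14*N)
-366*(W + C(-8, 8)) = -366*(-489 + (5 - 14*(-8) - 14*8)) = -366*(-489 + (5 + 112 - 112)) = -366*(-489 + 5) = -366*(-484) = 177144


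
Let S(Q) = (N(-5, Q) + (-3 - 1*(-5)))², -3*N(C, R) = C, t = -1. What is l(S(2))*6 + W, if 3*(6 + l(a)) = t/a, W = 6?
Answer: -3648/121 ≈ -30.149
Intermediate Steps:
N(C, R) = -C/3
S(Q) = 121/9 (S(Q) = (-⅓*(-5) + (-3 - 1*(-5)))² = (5/3 + (-3 + 5))² = (5/3 + 2)² = (11/3)² = 121/9)
l(a) = -6 - 1/(3*a) (l(a) = -6 + (-1/a)/3 = -6 - 1/(3*a))
l(S(2))*6 + W = (-6 - 1/(3*121/9))*6 + 6 = (-6 - ⅓*9/121)*6 + 6 = (-6 - 3/121)*6 + 6 = -729/121*6 + 6 = -4374/121 + 6 = -3648/121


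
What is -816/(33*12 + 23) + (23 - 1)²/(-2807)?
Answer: -2493308/1176133 ≈ -2.1199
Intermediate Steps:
-816/(33*12 + 23) + (23 - 1)²/(-2807) = -816/(396 + 23) + 22²*(-1/2807) = -816/419 + 484*(-1/2807) = -816*1/419 - 484/2807 = -816/419 - 484/2807 = -2493308/1176133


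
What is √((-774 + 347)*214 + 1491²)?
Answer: √2131703 ≈ 1460.0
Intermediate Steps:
√((-774 + 347)*214 + 1491²) = √(-427*214 + 2223081) = √(-91378 + 2223081) = √2131703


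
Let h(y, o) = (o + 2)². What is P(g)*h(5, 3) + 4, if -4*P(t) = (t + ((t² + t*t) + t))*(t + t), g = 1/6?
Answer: 689/216 ≈ 3.1898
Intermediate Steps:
g = ⅙ ≈ 0.16667
h(y, o) = (2 + o)²
P(t) = -t*(2*t + 2*t²)/2 (P(t) = -(t + ((t² + t*t) + t))*(t + t)/4 = -(t + ((t² + t²) + t))*2*t/4 = -(t + (2*t² + t))*2*t/4 = -(t + (t + 2*t²))*2*t/4 = -(2*t + 2*t²)*2*t/4 = -t*(2*t + 2*t²)/2)
P(g)*h(5, 3) + 4 = ((⅙)²*(-1 - 1*⅙))*(2 + 3)² + 4 = ((-1 - ⅙)/36)*5² + 4 = ((1/36)*(-7/6))*25 + 4 = -7/216*25 + 4 = -175/216 + 4 = 689/216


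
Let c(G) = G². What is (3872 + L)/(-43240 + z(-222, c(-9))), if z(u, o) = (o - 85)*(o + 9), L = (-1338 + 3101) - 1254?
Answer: -4381/43600 ≈ -0.10048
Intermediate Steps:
L = 509 (L = 1763 - 1254 = 509)
z(u, o) = (-85 + o)*(9 + o)
(3872 + L)/(-43240 + z(-222, c(-9))) = (3872 + 509)/(-43240 + (-765 + ((-9)²)² - 76*(-9)²)) = 4381/(-43240 + (-765 + 81² - 76*81)) = 4381/(-43240 + (-765 + 6561 - 6156)) = 4381/(-43240 - 360) = 4381/(-43600) = 4381*(-1/43600) = -4381/43600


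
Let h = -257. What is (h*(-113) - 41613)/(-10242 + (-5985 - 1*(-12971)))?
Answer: 3143/814 ≈ 3.8612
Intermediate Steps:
(h*(-113) - 41613)/(-10242 + (-5985 - 1*(-12971))) = (-257*(-113) - 41613)/(-10242 + (-5985 - 1*(-12971))) = (29041 - 41613)/(-10242 + (-5985 + 12971)) = -12572/(-10242 + 6986) = -12572/(-3256) = -12572*(-1/3256) = 3143/814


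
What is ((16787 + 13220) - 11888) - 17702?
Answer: 417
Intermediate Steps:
((16787 + 13220) - 11888) - 17702 = (30007 - 11888) - 17702 = 18119 - 17702 = 417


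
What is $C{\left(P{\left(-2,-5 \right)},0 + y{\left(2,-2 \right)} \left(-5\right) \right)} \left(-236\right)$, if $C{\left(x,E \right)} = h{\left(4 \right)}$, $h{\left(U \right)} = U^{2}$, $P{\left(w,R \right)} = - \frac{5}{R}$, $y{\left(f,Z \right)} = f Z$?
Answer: $-3776$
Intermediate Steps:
$y{\left(f,Z \right)} = Z f$
$C{\left(x,E \right)} = 16$ ($C{\left(x,E \right)} = 4^{2} = 16$)
$C{\left(P{\left(-2,-5 \right)},0 + y{\left(2,-2 \right)} \left(-5\right) \right)} \left(-236\right) = 16 \left(-236\right) = -3776$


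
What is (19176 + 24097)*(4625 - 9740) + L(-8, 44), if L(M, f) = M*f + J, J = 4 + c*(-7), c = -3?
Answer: -221341722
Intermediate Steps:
J = 25 (J = 4 - 3*(-7) = 4 + 21 = 25)
L(M, f) = 25 + M*f (L(M, f) = M*f + 25 = 25 + M*f)
(19176 + 24097)*(4625 - 9740) + L(-8, 44) = (19176 + 24097)*(4625 - 9740) + (25 - 8*44) = 43273*(-5115) + (25 - 352) = -221341395 - 327 = -221341722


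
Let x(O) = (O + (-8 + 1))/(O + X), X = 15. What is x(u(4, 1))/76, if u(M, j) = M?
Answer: -3/1444 ≈ -0.0020776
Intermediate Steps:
x(O) = (-7 + O)/(15 + O) (x(O) = (O + (-8 + 1))/(O + 15) = (O - 7)/(15 + O) = (-7 + O)/(15 + O))
x(u(4, 1))/76 = ((-7 + 4)/(15 + 4))/76 = (-3/19)*(1/76) = ((1/19)*(-3))*(1/76) = -3/19*1/76 = -3/1444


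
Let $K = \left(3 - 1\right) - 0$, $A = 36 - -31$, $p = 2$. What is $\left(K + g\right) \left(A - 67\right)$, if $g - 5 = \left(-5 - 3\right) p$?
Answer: $0$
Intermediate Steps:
$A = 67$ ($A = 36 + 31 = 67$)
$g = -11$ ($g = 5 + \left(-5 - 3\right) 2 = 5 - 16 = -11$)
$K = 2$ ($K = \left(3 - 1\right) + 0 = 2 + 0 = 2$)
$\left(K + g\right) \left(A - 67\right) = \left(2 - 11\right) \left(67 - 67\right) = \left(-9\right) 0 = 0$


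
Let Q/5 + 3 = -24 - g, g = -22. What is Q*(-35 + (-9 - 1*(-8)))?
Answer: 900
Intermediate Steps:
Q = -25 (Q = -15 + 5*(-24 - 1*(-22)) = -15 + 5*(-24 + 22) = -15 + 5*(-2) = -15 - 10 = -25)
Q*(-35 + (-9 - 1*(-8))) = -25*(-35 + (-9 - 1*(-8))) = -25*(-35 + (-9 + 8)) = -25*(-35 - 1) = -25*(-36) = 900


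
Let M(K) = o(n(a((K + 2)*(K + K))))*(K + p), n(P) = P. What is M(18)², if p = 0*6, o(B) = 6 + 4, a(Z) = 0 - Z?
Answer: 32400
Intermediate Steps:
a(Z) = -Z
o(B) = 10
p = 0
M(K) = 10*K (M(K) = 10*(K + 0) = 10*K)
M(18)² = (10*18)² = 180² = 32400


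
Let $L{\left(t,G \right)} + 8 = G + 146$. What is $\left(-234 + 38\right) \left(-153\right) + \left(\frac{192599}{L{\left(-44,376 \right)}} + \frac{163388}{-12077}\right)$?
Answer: $\frac{188394885755}{6207578} \approx 30349.0$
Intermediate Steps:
$L{\left(t,G \right)} = 138 + G$ ($L{\left(t,G \right)} = -8 + \left(G + 146\right) = -8 + \left(146 + G\right) = 138 + G$)
$\left(-234 + 38\right) \left(-153\right) + \left(\frac{192599}{L{\left(-44,376 \right)}} + \frac{163388}{-12077}\right) = \left(-234 + 38\right) \left(-153\right) + \left(\frac{192599}{138 + 376} + \frac{163388}{-12077}\right) = \left(-196\right) \left(-153\right) + \left(\frac{192599}{514} + 163388 \left(- \frac{1}{12077}\right)\right) = 29988 + \left(192599 \cdot \frac{1}{514} - \frac{163388}{12077}\right) = 29988 + \left(\frac{192599}{514} - \frac{163388}{12077}\right) = 29988 + \frac{2242036691}{6207578} = \frac{188394885755}{6207578}$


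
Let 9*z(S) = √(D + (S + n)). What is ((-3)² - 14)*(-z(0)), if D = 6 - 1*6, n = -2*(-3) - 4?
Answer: 5*√2/9 ≈ 0.78567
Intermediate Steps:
n = 2 (n = 6 - 4 = 2)
D = 0 (D = 6 - 6 = 0)
z(S) = √(2 + S)/9 (z(S) = √(0 + (S + 2))/9 = √(0 + (2 + S))/9 = √(2 + S)/9)
((-3)² - 14)*(-z(0)) = ((-3)² - 14)*(-√(2 + 0)/9) = (9 - 14)*(-√2/9) = -(-5)*√2/9 = 5*√2/9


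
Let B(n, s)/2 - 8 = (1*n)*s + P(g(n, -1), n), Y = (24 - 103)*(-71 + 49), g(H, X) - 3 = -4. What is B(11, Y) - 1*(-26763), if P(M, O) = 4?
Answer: 65023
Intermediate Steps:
g(H, X) = -1 (g(H, X) = 3 - 4 = -1)
Y = 1738 (Y = -79*(-22) = 1738)
B(n, s) = 24 + 2*n*s (B(n, s) = 16 + 2*((1*n)*s + 4) = 16 + 2*(n*s + 4) = 16 + 2*(4 + n*s) = 16 + (8 + 2*n*s) = 24 + 2*n*s)
B(11, Y) - 1*(-26763) = (24 + 2*11*1738) - 1*(-26763) = (24 + 38236) + 26763 = 38260 + 26763 = 65023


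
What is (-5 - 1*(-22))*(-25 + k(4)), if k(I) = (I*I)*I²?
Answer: 3927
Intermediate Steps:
k(I) = I⁴ (k(I) = I²*I² = I⁴)
(-5 - 1*(-22))*(-25 + k(4)) = (-5 - 1*(-22))*(-25 + 4⁴) = (-5 + 22)*(-25 + 256) = 17*231 = 3927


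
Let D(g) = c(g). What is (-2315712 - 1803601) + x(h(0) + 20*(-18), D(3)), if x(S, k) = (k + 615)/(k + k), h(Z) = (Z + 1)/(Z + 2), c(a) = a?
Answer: -4119210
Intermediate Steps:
D(g) = g
h(Z) = (1 + Z)/(2 + Z)
x(S, k) = (615 + k)/(2*k) (x(S, k) = (615 + k)/((2*k)) = (615 + k)*(1/(2*k)) = (615 + k)/(2*k))
(-2315712 - 1803601) + x(h(0) + 20*(-18), D(3)) = (-2315712 - 1803601) + (½)*(615 + 3)/3 = -4119313 + (½)*(⅓)*618 = -4119313 + 103 = -4119210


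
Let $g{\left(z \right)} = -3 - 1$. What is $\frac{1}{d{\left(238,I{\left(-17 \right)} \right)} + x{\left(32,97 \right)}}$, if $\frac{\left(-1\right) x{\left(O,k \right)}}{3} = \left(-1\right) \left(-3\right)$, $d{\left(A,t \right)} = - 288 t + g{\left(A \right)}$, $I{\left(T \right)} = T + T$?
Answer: $\frac{1}{9779} \approx 0.00010226$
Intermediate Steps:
$g{\left(z \right)} = -4$ ($g{\left(z \right)} = -3 - 1 = -4$)
$I{\left(T \right)} = 2 T$
$d{\left(A,t \right)} = -4 - 288 t$ ($d{\left(A,t \right)} = - 288 t - 4 = -4 - 288 t$)
$x{\left(O,k \right)} = -9$ ($x{\left(O,k \right)} = - 3 \left(\left(-1\right) \left(-3\right)\right) = \left(-3\right) 3 = -9$)
$\frac{1}{d{\left(238,I{\left(-17 \right)} \right)} + x{\left(32,97 \right)}} = \frac{1}{\left(-4 - 288 \cdot 2 \left(-17\right)\right) - 9} = \frac{1}{\left(-4 - -9792\right) - 9} = \frac{1}{\left(-4 + 9792\right) - 9} = \frac{1}{9788 - 9} = \frac{1}{9779}$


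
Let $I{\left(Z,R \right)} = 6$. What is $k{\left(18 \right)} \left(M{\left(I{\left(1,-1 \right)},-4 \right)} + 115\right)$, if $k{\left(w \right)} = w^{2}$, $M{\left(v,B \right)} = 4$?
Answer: $38556$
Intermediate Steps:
$k{\left(18 \right)} \left(M{\left(I{\left(1,-1 \right)},-4 \right)} + 115\right) = 18^{2} \left(4 + 115\right) = 324 \cdot 119 = 38556$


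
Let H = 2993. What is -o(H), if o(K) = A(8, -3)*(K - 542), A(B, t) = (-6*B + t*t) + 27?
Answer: 29412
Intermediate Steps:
A(B, t) = 27 + t² - 6*B (A(B, t) = (-6*B + t²) + 27 = (t² - 6*B) + 27 = 27 + t² - 6*B)
o(K) = 6504 - 12*K (o(K) = (27 + (-3)² - 6*8)*(K - 542) = (27 + 9 - 48)*(-542 + K) = -12*(-542 + K) = 6504 - 12*K)
-o(H) = -(6504 - 12*2993) = -(6504 - 35916) = -1*(-29412) = 29412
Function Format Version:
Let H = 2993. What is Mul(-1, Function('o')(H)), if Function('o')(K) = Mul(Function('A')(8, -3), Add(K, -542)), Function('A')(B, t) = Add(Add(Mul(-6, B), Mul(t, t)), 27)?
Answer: 29412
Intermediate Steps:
Function('A')(B, t) = Add(27, Pow(t, 2), Mul(-6, B)) (Function('A')(B, t) = Add(Add(Mul(-6, B), Pow(t, 2)), 27) = Add(Add(Pow(t, 2), Mul(-6, B)), 27) = Add(27, Pow(t, 2), Mul(-6, B)))
Function('o')(K) = Add(6504, Mul(-12, K)) (Function('o')(K) = Mul(Add(27, Pow(-3, 2), Mul(-6, 8)), Add(K, -542)) = Mul(Add(27, 9, -48), Add(-542, K)) = Mul(-12, Add(-542, K)) = Add(6504, Mul(-12, K)))
Mul(-1, Function('o')(H)) = Mul(-1, Add(6504, Mul(-12, 2993))) = Mul(-1, Add(6504, -35916)) = Mul(-1, -29412) = 29412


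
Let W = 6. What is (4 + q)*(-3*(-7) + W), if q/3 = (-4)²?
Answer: 1404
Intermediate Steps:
q = 48 (q = 3*(-4)² = 3*16 = 48)
(4 + q)*(-3*(-7) + W) = (4 + 48)*(-3*(-7) + 6) = 52*(21 + 6) = 52*27 = 1404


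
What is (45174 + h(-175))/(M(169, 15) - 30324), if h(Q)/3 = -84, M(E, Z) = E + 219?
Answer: -22461/14968 ≈ -1.5006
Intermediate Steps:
M(E, Z) = 219 + E
h(Q) = -252 (h(Q) = 3*(-84) = -252)
(45174 + h(-175))/(M(169, 15) - 30324) = (45174 - 252)/((219 + 169) - 30324) = 44922/(388 - 30324) = 44922/(-29936) = 44922*(-1/29936) = -22461/14968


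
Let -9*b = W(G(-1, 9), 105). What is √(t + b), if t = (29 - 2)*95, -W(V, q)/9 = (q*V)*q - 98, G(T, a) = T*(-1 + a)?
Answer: I*√85733 ≈ 292.8*I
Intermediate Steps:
W(V, q) = 882 - 9*V*q² (W(V, q) = -9*((q*V)*q - 98) = -9*((V*q)*q - 98) = -9*(V*q² - 98) = -9*(-98 + V*q²) = 882 - 9*V*q²)
b = -88298 (b = -(882 - 9*(-(-1 + 9))*105²)/9 = -(882 - 9*(-1*8)*11025)/9 = -(882 - 9*(-8)*11025)/9 = -(882 + 793800)/9 = -⅑*794682 = -88298)
t = 2565 (t = 27*95 = 2565)
√(t + b) = √(2565 - 88298) = √(-85733) = I*√85733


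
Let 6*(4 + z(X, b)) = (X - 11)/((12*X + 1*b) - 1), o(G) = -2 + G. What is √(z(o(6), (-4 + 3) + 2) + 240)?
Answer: √135922/24 ≈ 15.361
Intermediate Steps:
z(X, b) = -4 + (-11 + X)/(6*(-1 + b + 12*X)) (z(X, b) = -4 + ((X - 11)/((12*X + 1*b) - 1))/6 = -4 + ((-11 + X)/((12*X + b) - 1))/6 = -4 + ((-11 + X)/((b + 12*X) - 1))/6 = -4 + ((-11 + X)/(-1 + b + 12*X))/6 = -4 + (-11 + X)/(6*(-1 + b + 12*X)))
√(z(o(6), (-4 + 3) + 2) + 240) = √((13 - 287*(-2 + 6) - 24*((-4 + 3) + 2))/(6*(-1 + ((-4 + 3) + 2) + 12*(-2 + 6))) + 240) = √((13 - 287*4 - 24*(-1 + 2))/(6*(-1 + (-1 + 2) + 12*4)) + 240) = √((13 - 1148 - 24*1)/(6*(-1 + 1 + 48)) + 240) = √((⅙)*(13 - 1148 - 24)/48 + 240) = √((⅙)*(1/48)*(-1159) + 240) = √(-1159/288 + 240) = √(67961/288) = √135922/24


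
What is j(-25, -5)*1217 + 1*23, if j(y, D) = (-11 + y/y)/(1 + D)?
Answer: 6131/2 ≈ 3065.5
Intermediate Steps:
j(y, D) = -10/(1 + D) (j(y, D) = (-11 + 1)/(1 + D) = -10/(1 + D))
j(-25, -5)*1217 + 1*23 = -10/(1 - 5)*1217 + 1*23 = -10/(-4)*1217 + 23 = -10*(-¼)*1217 + 23 = (5/2)*1217 + 23 = 6085/2 + 23 = 6131/2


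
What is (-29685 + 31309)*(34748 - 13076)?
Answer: 35195328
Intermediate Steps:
(-29685 + 31309)*(34748 - 13076) = 1624*21672 = 35195328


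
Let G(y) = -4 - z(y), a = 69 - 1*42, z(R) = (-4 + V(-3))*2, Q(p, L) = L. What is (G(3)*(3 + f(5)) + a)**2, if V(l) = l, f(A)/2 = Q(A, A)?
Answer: 24649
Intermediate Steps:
f(A) = 2*A
z(R) = -14 (z(R) = (-4 - 3)*2 = -7*2 = -14)
a = 27 (a = 69 - 42 = 27)
G(y) = 10 (G(y) = -4 - 1*(-14) = -4 + 14 = 10)
(G(3)*(3 + f(5)) + a)**2 = (10*(3 + 2*5) + 27)**2 = (10*(3 + 10) + 27)**2 = (10*13 + 27)**2 = (130 + 27)**2 = 157**2 = 24649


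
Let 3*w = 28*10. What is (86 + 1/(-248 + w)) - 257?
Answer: -79347/464 ≈ -171.01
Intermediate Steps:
w = 280/3 (w = (28*10)/3 = (⅓)*280 = 280/3 ≈ 93.333)
(86 + 1/(-248 + w)) - 257 = (86 + 1/(-248 + 280/3)) - 257 = (86 + 1/(-464/3)) - 257 = (86 - 3/464) - 257 = 39901/464 - 257 = -79347/464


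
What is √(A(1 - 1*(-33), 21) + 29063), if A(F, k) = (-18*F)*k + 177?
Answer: 2*√4097 ≈ 128.02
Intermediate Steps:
A(F, k) = 177 - 18*F*k (A(F, k) = -18*F*k + 177 = 177 - 18*F*k)
√(A(1 - 1*(-33), 21) + 29063) = √((177 - 18*(1 - 1*(-33))*21) + 29063) = √((177 - 18*(1 + 33)*21) + 29063) = √((177 - 18*34*21) + 29063) = √((177 - 12852) + 29063) = √(-12675 + 29063) = √16388 = 2*√4097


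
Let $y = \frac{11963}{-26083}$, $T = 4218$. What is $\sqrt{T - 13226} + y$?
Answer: $- \frac{11963}{26083} + 4 i \sqrt{563} \approx -0.45865 + 94.911 i$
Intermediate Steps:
$y = - \frac{11963}{26083}$ ($y = 11963 \left(- \frac{1}{26083}\right) = - \frac{11963}{26083} \approx -0.45865$)
$\sqrt{T - 13226} + y = \sqrt{4218 - 13226} - \frac{11963}{26083} = \sqrt{-9008} - \frac{11963}{26083} = 4 i \sqrt{563} - \frac{11963}{26083} = - \frac{11963}{26083} + 4 i \sqrt{563}$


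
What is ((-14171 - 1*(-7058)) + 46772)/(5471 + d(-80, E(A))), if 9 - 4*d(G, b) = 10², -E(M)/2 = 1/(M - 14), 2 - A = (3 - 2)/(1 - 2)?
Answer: 158636/21793 ≈ 7.2792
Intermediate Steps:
A = 3 (A = 2 - (3 - 2)/(1 - 2) = 2 - 1/(-1) = 2 - (-1) = 2 - 1*(-1) = 2 + 1 = 3)
E(M) = -2/(-14 + M) (E(M) = -2/(M - 14) = -2/(-14 + M))
d(G, b) = -91/4 (d(G, b) = 9/4 - ¼*10² = 9/4 - ¼*100 = 9/4 - 25 = -91/4)
((-14171 - 1*(-7058)) + 46772)/(5471 + d(-80, E(A))) = ((-14171 - 1*(-7058)) + 46772)/(5471 - 91/4) = ((-14171 + 7058) + 46772)/(21793/4) = (-7113 + 46772)*(4/21793) = 39659*(4/21793) = 158636/21793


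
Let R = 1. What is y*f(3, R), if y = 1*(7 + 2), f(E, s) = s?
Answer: 9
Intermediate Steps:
y = 9 (y = 1*9 = 9)
y*f(3, R) = 9*1 = 9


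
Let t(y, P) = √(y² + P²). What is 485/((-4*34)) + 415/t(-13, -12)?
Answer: -485/136 + 415*√313/313 ≈ 19.891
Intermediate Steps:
t(y, P) = √(P² + y²)
485/((-4*34)) + 415/t(-13, -12) = 485/((-4*34)) + 415/(√((-12)² + (-13)²)) = 485/(-136) + 415/(√(144 + 169)) = 485*(-1/136) + 415/(√313) = -485/136 + 415*(√313/313) = -485/136 + 415*√313/313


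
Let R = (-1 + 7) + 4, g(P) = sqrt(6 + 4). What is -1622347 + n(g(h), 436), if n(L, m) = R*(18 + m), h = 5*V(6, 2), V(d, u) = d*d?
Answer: -1617807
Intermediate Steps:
V(d, u) = d**2
h = 180 (h = 5*6**2 = 5*36 = 180)
g(P) = sqrt(10)
R = 10 (R = 6 + 4 = 10)
n(L, m) = 180 + 10*m (n(L, m) = 10*(18 + m) = 180 + 10*m)
-1622347 + n(g(h), 436) = -1622347 + (180 + 10*436) = -1622347 + (180 + 4360) = -1622347 + 4540 = -1617807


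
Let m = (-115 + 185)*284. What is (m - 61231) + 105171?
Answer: 63820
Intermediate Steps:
m = 19880 (m = 70*284 = 19880)
(m - 61231) + 105171 = (19880 - 61231) + 105171 = -41351 + 105171 = 63820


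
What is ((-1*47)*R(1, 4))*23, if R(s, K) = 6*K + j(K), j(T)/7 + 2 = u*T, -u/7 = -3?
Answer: -646438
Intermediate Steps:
u = 21 (u = -7*(-3) = 21)
j(T) = -14 + 147*T (j(T) = -14 + 7*(21*T) = -14 + 147*T)
R(s, K) = -14 + 153*K (R(s, K) = 6*K + (-14 + 147*K) = -14 + 153*K)
((-1*47)*R(1, 4))*23 = ((-1*47)*(-14 + 153*4))*23 = -47*(-14 + 612)*23 = -47*598*23 = -28106*23 = -646438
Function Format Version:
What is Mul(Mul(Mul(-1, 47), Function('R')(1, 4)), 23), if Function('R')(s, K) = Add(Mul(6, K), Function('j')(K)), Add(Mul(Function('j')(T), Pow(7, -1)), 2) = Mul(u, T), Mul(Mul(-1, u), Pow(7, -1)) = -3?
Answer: -646438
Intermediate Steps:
u = 21 (u = Mul(-7, -3) = 21)
Function('j')(T) = Add(-14, Mul(147, T)) (Function('j')(T) = Add(-14, Mul(7, Mul(21, T))) = Add(-14, Mul(147, T)))
Function('R')(s, K) = Add(-14, Mul(153, K)) (Function('R')(s, K) = Add(Mul(6, K), Add(-14, Mul(147, K))) = Add(-14, Mul(153, K)))
Mul(Mul(Mul(-1, 47), Function('R')(1, 4)), 23) = Mul(Mul(Mul(-1, 47), Add(-14, Mul(153, 4))), 23) = Mul(Mul(-47, Add(-14, 612)), 23) = Mul(Mul(-47, 598), 23) = Mul(-28106, 23) = -646438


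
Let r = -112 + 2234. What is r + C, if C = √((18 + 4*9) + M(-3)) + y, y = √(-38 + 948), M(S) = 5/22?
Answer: 2122 + √910 + √26246/22 ≈ 2159.5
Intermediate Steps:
M(S) = 5/22 (M(S) = 5*(1/22) = 5/22)
y = √910 ≈ 30.166
C = √910 + √26246/22 (C = √((18 + 4*9) + 5/22) + √910 = √((18 + 36) + 5/22) + √910 = √(54 + 5/22) + √910 = √(1193/22) + √910 = √26246/22 + √910 = √910 + √26246/22 ≈ 37.530)
r = 2122
r + C = 2122 + (√910 + √26246/22) = 2122 + √910 + √26246/22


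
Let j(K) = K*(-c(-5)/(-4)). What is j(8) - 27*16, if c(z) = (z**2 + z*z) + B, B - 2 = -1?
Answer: -330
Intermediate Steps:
B = 1 (B = 2 - 1 = 1)
c(z) = 1 + 2*z**2 (c(z) = (z**2 + z*z) + 1 = (z**2 + z**2) + 1 = 2*z**2 + 1 = 1 + 2*z**2)
j(K) = 51*K/4 (j(K) = K*(-(1 + 2*(-5)**2)/(-4)) = K*(-(1 + 2*25)*(-1)/4) = K*(-(1 + 50)*(-1)/4) = K*(-51*(-1)/4) = K*(-1*(-51/4)) = K*(51/4) = 51*K/4)
j(8) - 27*16 = (51/4)*8 - 27*16 = 102 - 432 = -330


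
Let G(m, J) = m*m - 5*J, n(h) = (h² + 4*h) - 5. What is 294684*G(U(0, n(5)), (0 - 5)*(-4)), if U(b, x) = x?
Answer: 442026000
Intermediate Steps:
n(h) = -5 + h² + 4*h
G(m, J) = m² - 5*J
294684*G(U(0, n(5)), (0 - 5)*(-4)) = 294684*((-5 + 5² + 4*5)² - 5*(0 - 5)*(-4)) = 294684*((-5 + 25 + 20)² - (-25)*(-4)) = 294684*(40² - 5*20) = 294684*(1600 - 100) = 294684*1500 = 442026000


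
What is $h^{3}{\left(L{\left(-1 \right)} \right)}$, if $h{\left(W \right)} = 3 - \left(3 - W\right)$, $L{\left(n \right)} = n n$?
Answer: $1$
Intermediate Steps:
$L{\left(n \right)} = n^{2}$
$h{\left(W \right)} = W$ ($h{\left(W \right)} = 3 + \left(-3 + W\right) = W$)
$h^{3}{\left(L{\left(-1 \right)} \right)} = \left(\left(-1\right)^{2}\right)^{3} = 1^{3} = 1$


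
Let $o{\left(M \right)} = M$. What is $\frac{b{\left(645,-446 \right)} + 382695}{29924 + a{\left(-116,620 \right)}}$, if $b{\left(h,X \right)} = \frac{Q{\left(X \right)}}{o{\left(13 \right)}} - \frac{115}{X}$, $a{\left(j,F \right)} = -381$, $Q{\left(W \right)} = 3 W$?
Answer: $\frac{2218270357}{171290314} \approx 12.95$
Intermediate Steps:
$b{\left(h,X \right)} = - \frac{115}{X} + \frac{3 X}{13}$ ($b{\left(h,X \right)} = \frac{3 X}{13} - \frac{115}{X} = - \frac{115}{X} + \frac{3 X}{13}$)
$\frac{b{\left(645,-446 \right)} + 382695}{29924 + a{\left(-116,620 \right)}} = \frac{\left(- \frac{115}{-446} + \frac{3}{13} \left(-446\right)\right) + 382695}{29924 - 381} = \frac{\left(\left(-115\right) \left(- \frac{1}{446}\right) - \frac{1338}{13}\right) + 382695}{29543} = \left(\left(\frac{115}{446} - \frac{1338}{13}\right) + 382695\right) \frac{1}{29543} = \left(- \frac{595253}{5798} + 382695\right) \frac{1}{29543} = \frac{2218270357}{5798} \cdot \frac{1}{29543} = \frac{2218270357}{171290314}$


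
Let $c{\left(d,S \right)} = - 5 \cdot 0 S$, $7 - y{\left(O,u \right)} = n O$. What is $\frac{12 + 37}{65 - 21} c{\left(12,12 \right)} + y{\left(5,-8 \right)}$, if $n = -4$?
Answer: $27$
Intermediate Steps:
$y{\left(O,u \right)} = 7 + 4 O$ ($y{\left(O,u \right)} = 7 - - 4 O = 7 + 4 O$)
$c{\left(d,S \right)} = 0$ ($c{\left(d,S \right)} = \left(-5\right) 0 = 0$)
$\frac{12 + 37}{65 - 21} c{\left(12,12 \right)} + y{\left(5,-8 \right)} = \frac{12 + 37}{65 - 21} \cdot 0 + \left(7 + 4 \cdot 5\right) = \frac{49}{44} \cdot 0 + \left(7 + 20\right) = 49 \cdot \frac{1}{44} \cdot 0 + 27 = \frac{49}{44} \cdot 0 + 27 = 0 + 27 = 27$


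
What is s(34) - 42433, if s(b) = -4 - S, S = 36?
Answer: -42473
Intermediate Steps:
s(b) = -40 (s(b) = -4 - 1*36 = -4 - 36 = -40)
s(34) - 42433 = -40 - 42433 = -42473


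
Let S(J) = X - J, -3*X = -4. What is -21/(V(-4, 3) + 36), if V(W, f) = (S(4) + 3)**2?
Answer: -189/325 ≈ -0.58154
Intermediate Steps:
X = 4/3 (X = -1/3*(-4) = 4/3 ≈ 1.3333)
S(J) = 4/3 - J
V(W, f) = 1/9 (V(W, f) = ((4/3 - 1*4) + 3)**2 = ((4/3 - 4) + 3)**2 = (-8/3 + 3)**2 = (1/3)**2 = 1/9)
-21/(V(-4, 3) + 36) = -21/(1/9 + 36) = -21/(325/9) = (9/325)*(-21) = -189/325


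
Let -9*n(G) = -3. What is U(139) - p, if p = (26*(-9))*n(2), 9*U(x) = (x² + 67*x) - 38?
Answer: 9766/3 ≈ 3255.3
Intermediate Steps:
n(G) = ⅓ (n(G) = -⅑*(-3) = ⅓)
U(x) = -38/9 + x²/9 + 67*x/9 (U(x) = ((x² + 67*x) - 38)/9 = (-38 + x² + 67*x)/9 = -38/9 + x²/9 + 67*x/9)
p = -78 (p = (26*(-9))*(⅓) = -234*⅓ = -78)
U(139) - p = (-38/9 + (⅑)*139² + (67/9)*139) - 1*(-78) = (-38/9 + (⅑)*19321 + 9313/9) + 78 = (-38/9 + 19321/9 + 9313/9) + 78 = 9532/3 + 78 = 9766/3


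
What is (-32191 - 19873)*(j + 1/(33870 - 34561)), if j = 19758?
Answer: -710818181728/691 ≈ -1.0287e+9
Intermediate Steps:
(-32191 - 19873)*(j + 1/(33870 - 34561)) = (-32191 - 19873)*(19758 + 1/(33870 - 34561)) = -52064*(19758 + 1/(-691)) = -52064*(19758 - 1/691) = -52064*13652777/691 = -710818181728/691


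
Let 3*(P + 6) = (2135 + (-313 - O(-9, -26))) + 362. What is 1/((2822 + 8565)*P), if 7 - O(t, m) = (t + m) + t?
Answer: 1/8027835 ≈ 1.2457e-7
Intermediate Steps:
O(t, m) = 7 - m - 2*t (O(t, m) = 7 - ((t + m) + t) = 7 - ((m + t) + t) = 7 - (m + 2*t) = 7 + (-m - 2*t) = 7 - m - 2*t)
P = 705 (P = -6 + ((2135 + (-313 - (7 - 1*(-26) - 2*(-9)))) + 362)/3 = -6 + ((2135 + (-313 - (7 + 26 + 18))) + 362)/3 = -6 + ((2135 + (-313 - 1*51)) + 362)/3 = -6 + ((2135 + (-313 - 51)) + 362)/3 = -6 + ((2135 - 364) + 362)/3 = -6 + (1771 + 362)/3 = -6 + (⅓)*2133 = -6 + 711 = 705)
1/((2822 + 8565)*P) = 1/((2822 + 8565)*705) = (1/705)/11387 = (1/11387)*(1/705) = 1/8027835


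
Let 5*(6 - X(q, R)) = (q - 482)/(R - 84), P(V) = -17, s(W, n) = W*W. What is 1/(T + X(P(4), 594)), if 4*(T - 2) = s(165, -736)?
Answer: 5100/34753673 ≈ 0.00014675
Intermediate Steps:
s(W, n) = W**2
X(q, R) = 6 - (-482 + q)/(5*(-84 + R)) (X(q, R) = 6 - (q - 482)/(5*(R - 84)) = 6 - (-482 + q)/(5*(-84 + R)))
T = 27233/4 (T = 2 + (1/4)*165**2 = 2 + (1/4)*27225 = 2 + 27225/4 = 27233/4 ≈ 6808.3)
1/(T + X(P(4), 594)) = 1/(27233/4 + (-2038 - 1*(-17) + 30*594)/(5*(-84 + 594))) = 1/(27233/4 + (1/5)*(-2038 + 17 + 17820)/510) = 1/(27233/4 + (1/5)*(1/510)*15799) = 1/(27233/4 + 15799/2550) = 1/(34753673/5100) = 5100/34753673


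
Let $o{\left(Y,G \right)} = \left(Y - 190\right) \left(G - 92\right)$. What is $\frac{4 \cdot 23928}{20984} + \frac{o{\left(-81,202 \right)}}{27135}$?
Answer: $\frac{49290302}{14235021} \approx 3.4626$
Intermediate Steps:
$o{\left(Y,G \right)} = \left(-190 + Y\right) \left(-92 + G\right)$
$\frac{4 \cdot 23928}{20984} + \frac{o{\left(-81,202 \right)}}{27135} = \frac{4 \cdot 23928}{20984} + \frac{17480 - 38380 - -7452 + 202 \left(-81\right)}{27135} = 95712 \cdot \frac{1}{20984} + \left(17480 - 38380 + 7452 - 16362\right) \frac{1}{27135} = \frac{11964}{2623} - \frac{5962}{5427} = \frac{49290302}{14235021}$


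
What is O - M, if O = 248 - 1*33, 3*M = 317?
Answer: 328/3 ≈ 109.33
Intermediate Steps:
M = 317/3 (M = (1/3)*317 = 317/3 ≈ 105.67)
O = 215 (O = 248 - 33 = 215)
O - M = 215 - 1*317/3 = 215 - 317/3 = 328/3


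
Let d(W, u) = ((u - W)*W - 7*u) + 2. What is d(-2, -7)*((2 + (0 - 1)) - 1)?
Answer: 0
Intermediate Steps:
d(W, u) = 2 - 7*u + W*(u - W) (d(W, u) = (W*(u - W) - 7*u) + 2 = (-7*u + W*(u - W)) + 2 = 2 - 7*u + W*(u - W))
d(-2, -7)*((2 + (0 - 1)) - 1) = (2 - 1*(-2)² - 7*(-7) - 2*(-7))*((2 + (0 - 1)) - 1) = (2 - 1*4 + 49 + 14)*((2 - 1) - 1) = (2 - 4 + 49 + 14)*(1 - 1) = 61*0 = 0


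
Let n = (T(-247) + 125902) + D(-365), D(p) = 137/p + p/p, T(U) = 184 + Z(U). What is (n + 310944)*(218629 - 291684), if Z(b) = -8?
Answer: -2330648212638/73 ≈ -3.1927e+10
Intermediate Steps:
T(U) = 176 (T(U) = 184 - 8 = 176)
D(p) = 1 + 137/p (D(p) = 137/p + 1 = 1 + 137/p)
n = 46018698/365 (n = (176 + 125902) + (137 - 365)/(-365) = 126078 - 1/365*(-228) = 126078 + 228/365 = 46018698/365 ≈ 1.2608e+5)
(n + 310944)*(218629 - 291684) = (46018698/365 + 310944)*(218629 - 291684) = (159513258/365)*(-73055) = -2330648212638/73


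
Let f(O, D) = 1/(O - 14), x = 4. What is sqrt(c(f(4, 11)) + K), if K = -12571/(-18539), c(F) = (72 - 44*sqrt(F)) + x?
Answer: sqrt(658845934125 - 37806397310*I*sqrt(10))/92695 ≈ 8.7923 - 0.79126*I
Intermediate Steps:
f(O, D) = 1/(-14 + O)
c(F) = 76 - 44*sqrt(F) (c(F) = (72 - 44*sqrt(F)) + 4 = 76 - 44*sqrt(F))
K = 12571/18539 (K = -12571*(-1/18539) = 12571/18539 ≈ 0.67808)
sqrt(c(f(4, 11)) + K) = sqrt((76 - 44*I*sqrt(10)/10) + 12571/18539) = sqrt((76 - 22*I*sqrt(10)/5) + 12571/18539) = sqrt(1421535/18539 - 22*I*sqrt(10)/5)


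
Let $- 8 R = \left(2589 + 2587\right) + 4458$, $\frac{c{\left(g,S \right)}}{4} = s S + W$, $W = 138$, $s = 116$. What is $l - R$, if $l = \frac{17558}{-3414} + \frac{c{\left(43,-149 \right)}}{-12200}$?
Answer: $\frac{12544478519}{10412700} \approx 1204.7$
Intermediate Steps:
$c{\left(g,S \right)} = 552 + 464 S$ ($c{\left(g,S \right)} = 4 \left(116 S + 138\right) = 4 \left(138 + 116 S\right) = 552 + 464 S$)
$l = \frac{1246136}{2603175}$ ($l = \frac{17558}{-3414} + \frac{552 + 464 \left(-149\right)}{-12200} = 17558 \left(- \frac{1}{3414}\right) + \left(552 - 69136\right) \left(- \frac{1}{12200}\right) = - \frac{8779}{1707} - - \frac{8573}{1525} = - \frac{8779}{1707} + \frac{8573}{1525} = \frac{1246136}{2603175} \approx 0.4787$)
$R = - \frac{4817}{4}$ ($R = - \frac{\left(2589 + 2587\right) + 4458}{8} = - \frac{5176 + 4458}{8} = \left(- \frac{1}{8}\right) 9634 = - \frac{4817}{4} \approx -1204.3$)
$l - R = \frac{1246136}{2603175} - - \frac{4817}{4} = \frac{1246136}{2603175} + \frac{4817}{4} = \frac{12544478519}{10412700}$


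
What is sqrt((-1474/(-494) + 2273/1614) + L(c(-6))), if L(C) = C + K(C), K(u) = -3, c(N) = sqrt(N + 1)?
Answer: sqrt(221245223550 + 158928200964*I*sqrt(5))/398658 ≈ 1.4188 + 0.788*I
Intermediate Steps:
c(N) = sqrt(1 + N)
L(C) = -3 + C (L(C) = C - 3 = -3 + C)
sqrt((-1474/(-494) + 2273/1614) + L(c(-6))) = sqrt((-1474/(-494) + 2273/1614) + (-3 + sqrt(1 - 6))) = sqrt((-1474*(-1/494) + 2273*(1/1614)) + (-3 + sqrt(-5))) = sqrt((737/247 + 2273/1614) + (-3 + I*sqrt(5))) = sqrt(1750949/398658 + (-3 + I*sqrt(5))) = sqrt(554975/398658 + I*sqrt(5))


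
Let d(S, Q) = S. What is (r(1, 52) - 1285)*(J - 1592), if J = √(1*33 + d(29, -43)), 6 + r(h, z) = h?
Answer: 2053680 - 1290*√62 ≈ 2.0435e+6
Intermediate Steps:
r(h, z) = -6 + h
J = √62 (J = √(1*33 + 29) = √(33 + 29) = √62 ≈ 7.8740)
(r(1, 52) - 1285)*(J - 1592) = ((-6 + 1) - 1285)*(√62 - 1592) = (-5 - 1285)*(-1592 + √62) = -1290*(-1592 + √62) = 2053680 - 1290*√62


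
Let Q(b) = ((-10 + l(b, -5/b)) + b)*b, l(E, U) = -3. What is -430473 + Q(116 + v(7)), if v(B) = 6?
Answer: -417175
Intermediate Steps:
Q(b) = b*(-13 + b) (Q(b) = ((-10 - 3) + b)*b = (-13 + b)*b = b*(-13 + b))
-430473 + Q(116 + v(7)) = -430473 + (116 + 6)*(-13 + (116 + 6)) = -430473 + 122*(-13 + 122) = -430473 + 122*109 = -430473 + 13298 = -417175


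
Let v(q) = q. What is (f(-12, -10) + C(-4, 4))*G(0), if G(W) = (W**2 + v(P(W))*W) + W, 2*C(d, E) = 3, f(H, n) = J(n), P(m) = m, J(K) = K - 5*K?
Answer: 0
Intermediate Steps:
J(K) = -4*K
f(H, n) = -4*n
C(d, E) = 3/2 (C(d, E) = (1/2)*3 = 3/2)
G(W) = W + 2*W**2 (G(W) = (W**2 + W*W) + W = (W**2 + W**2) + W = 2*W**2 + W = W + 2*W**2)
(f(-12, -10) + C(-4, 4))*G(0) = (-4*(-10) + 3/2)*(0*(1 + 2*0)) = (40 + 3/2)*(0*(1 + 0)) = 83*(0*1)/2 = (83/2)*0 = 0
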